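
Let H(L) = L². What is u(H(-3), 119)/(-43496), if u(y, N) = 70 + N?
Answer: -189/43496 ≈ -0.0043452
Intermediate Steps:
u(H(-3), 119)/(-43496) = (70 + 119)/(-43496) = 189*(-1/43496) = -189/43496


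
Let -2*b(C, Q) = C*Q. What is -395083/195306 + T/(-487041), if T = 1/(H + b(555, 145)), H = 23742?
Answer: -2116060548444587/1046056958917362 ≈ -2.0229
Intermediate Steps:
b(C, Q) = -C*Q/2
T = -2/32991 (T = 1/(23742 - ½*555*145) = 1/(23742 - 80475/2) = 1/(-32991/2) = -2/32991 ≈ -6.0623e-5)
-395083/195306 + T/(-487041) = -395083/195306 - 2/32991/(-487041) = -395083*1/195306 - 2/32991*(-1/487041) = -395083/195306 + 2/16067969631 = -2116060548444587/1046056958917362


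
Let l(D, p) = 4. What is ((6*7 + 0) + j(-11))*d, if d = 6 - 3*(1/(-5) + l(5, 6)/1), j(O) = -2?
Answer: -216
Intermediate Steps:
d = -27/5 (d = 6 - 3*(1/(-5) + 4/1) = 6 - 3*(1*(-1/5) + 4*1) = 6 - 3*(-1/5 + 4) = 6 - 3*19/5 = 6 - 57/5 = -27/5 ≈ -5.4000)
((6*7 + 0) + j(-11))*d = ((6*7 + 0) - 2)*(-27/5) = ((42 + 0) - 2)*(-27/5) = (42 - 2)*(-27/5) = 40*(-27/5) = -216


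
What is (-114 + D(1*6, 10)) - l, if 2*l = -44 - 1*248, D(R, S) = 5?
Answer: 37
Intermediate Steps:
l = -146 (l = (-44 - 1*248)/2 = (-44 - 248)/2 = (1/2)*(-292) = -146)
(-114 + D(1*6, 10)) - l = (-114 + 5) - 1*(-146) = -109 + 146 = 37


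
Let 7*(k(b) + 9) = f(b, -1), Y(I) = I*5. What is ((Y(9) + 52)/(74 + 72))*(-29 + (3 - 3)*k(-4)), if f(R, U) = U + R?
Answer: -2813/146 ≈ -19.267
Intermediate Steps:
Y(I) = 5*I
f(R, U) = R + U
k(b) = -64/7 + b/7 (k(b) = -9 + (b - 1)/7 = -9 + (-1 + b)/7 = -9 + (-⅐ + b/7) = -64/7 + b/7)
((Y(9) + 52)/(74 + 72))*(-29 + (3 - 3)*k(-4)) = ((5*9 + 52)/(74 + 72))*(-29 + (3 - 3)*(-64/7 + (⅐)*(-4))) = ((45 + 52)/146)*(-29 + 0*(-64/7 - 4/7)) = (97*(1/146))*(-29 + 0*(-68/7)) = 97*(-29 + 0)/146 = (97/146)*(-29) = -2813/146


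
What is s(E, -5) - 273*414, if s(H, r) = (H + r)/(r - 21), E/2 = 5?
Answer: -2938577/26 ≈ -1.1302e+5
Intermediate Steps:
E = 10 (E = 2*5 = 10)
s(H, r) = (H + r)/(-21 + r)
s(E, -5) - 273*414 = (10 - 5)/(-21 - 5) - 273*414 = 5/(-26) - 113022 = -1/26*5 - 113022 = -5/26 - 113022 = -2938577/26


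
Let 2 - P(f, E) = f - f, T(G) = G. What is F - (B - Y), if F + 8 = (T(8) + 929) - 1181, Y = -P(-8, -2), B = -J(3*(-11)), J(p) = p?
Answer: -287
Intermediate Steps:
P(f, E) = 2 (P(f, E) = 2 - (f - f) = 2 - 1*0 = 2 + 0 = 2)
B = 33 (B = -3*(-11) = -1*(-33) = 33)
Y = -2 (Y = -1*2 = -2)
F = -252 (F = -8 + ((8 + 929) - 1181) = -8 + (937 - 1181) = -8 - 244 = -252)
F - (B - Y) = -252 - (33 - 1*(-2)) = -252 - (33 + 2) = -252 - 1*35 = -252 - 35 = -287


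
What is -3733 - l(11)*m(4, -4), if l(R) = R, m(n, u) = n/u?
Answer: -3722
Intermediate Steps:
-3733 - l(11)*m(4, -4) = -3733 - 11*4/(-4) = -3733 - 11*4*(-¼) = -3733 - 11*(-1) = -3733 - 1*(-11) = -3733 + 11 = -3722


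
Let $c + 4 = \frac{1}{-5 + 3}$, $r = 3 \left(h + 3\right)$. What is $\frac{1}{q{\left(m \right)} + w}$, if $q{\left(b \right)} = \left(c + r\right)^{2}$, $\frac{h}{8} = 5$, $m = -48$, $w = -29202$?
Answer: $- \frac{4}{54807} \approx -7.2983 \cdot 10^{-5}$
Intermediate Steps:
$h = 40$ ($h = 8 \cdot 5 = 40$)
$r = 129$ ($r = 3 \left(40 + 3\right) = 3 \cdot 43 = 129$)
$c = - \frac{9}{2}$ ($c = -4 + \frac{1}{-5 + 3} = -4 + \frac{1}{-2} = -4 - \frac{1}{2} = - \frac{9}{2} \approx -4.5$)
$q{\left(b \right)} = \frac{62001}{4}$ ($q{\left(b \right)} = \left(- \frac{9}{2} + 129\right)^{2} = \left(\frac{249}{2}\right)^{2} = \frac{62001}{4}$)
$\frac{1}{q{\left(m \right)} + w} = \frac{1}{\frac{62001}{4} - 29202} = \frac{1}{- \frac{54807}{4}} = - \frac{4}{54807}$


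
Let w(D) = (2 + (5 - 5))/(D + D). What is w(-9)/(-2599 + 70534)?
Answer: -1/611415 ≈ -1.6355e-6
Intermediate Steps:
w(D) = 1/D (w(D) = (2 + 0)/((2*D)) = 2*(1/(2*D)) = 1/D)
w(-9)/(-2599 + 70534) = 1/((-2599 + 70534)*(-9)) = -⅑/67935 = (1/67935)*(-⅑) = -1/611415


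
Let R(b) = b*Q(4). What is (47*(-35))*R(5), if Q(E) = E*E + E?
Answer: -164500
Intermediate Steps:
Q(E) = E + E² (Q(E) = E² + E = E + E²)
R(b) = 20*b (R(b) = b*(4*(1 + 4)) = b*(4*5) = b*20 = 20*b)
(47*(-35))*R(5) = (47*(-35))*(20*5) = -1645*100 = -164500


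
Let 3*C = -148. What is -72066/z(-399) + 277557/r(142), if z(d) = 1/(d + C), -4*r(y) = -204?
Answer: 549355549/17 ≈ 3.2315e+7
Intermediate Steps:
C = -148/3 (C = (1/3)*(-148) = -148/3 ≈ -49.333)
r(y) = 51 (r(y) = -1/4*(-204) = 51)
z(d) = 1/(-148/3 + d) (z(d) = 1/(d - 148/3) = 1/(-148/3 + d))
-72066/z(-399) + 277557/r(142) = -72066/(3/(-148 + 3*(-399))) + 277557/51 = -72066/(3/(-148 - 1197)) + 277557*(1/51) = -72066/(3/(-1345)) + 92519/17 = -72066/(3*(-1/1345)) + 92519/17 = -72066/(-3/1345) + 92519/17 = -72066*(-1345/3) + 92519/17 = 32309590 + 92519/17 = 549355549/17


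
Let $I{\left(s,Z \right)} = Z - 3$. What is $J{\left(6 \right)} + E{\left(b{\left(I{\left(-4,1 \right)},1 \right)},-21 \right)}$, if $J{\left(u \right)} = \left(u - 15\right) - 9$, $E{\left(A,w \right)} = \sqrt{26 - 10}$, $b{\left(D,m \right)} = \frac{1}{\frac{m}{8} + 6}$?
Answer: $-14$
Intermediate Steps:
$I{\left(s,Z \right)} = -3 + Z$
$b{\left(D,m \right)} = \frac{1}{6 + \frac{m}{8}}$ ($b{\left(D,m \right)} = \frac{1}{m \frac{1}{8} + 6} = \frac{1}{\frac{m}{8} + 6} = \frac{1}{6 + \frac{m}{8}}$)
$E{\left(A,w \right)} = 4$ ($E{\left(A,w \right)} = \sqrt{16} = 4$)
$J{\left(u \right)} = -24 + u$ ($J{\left(u \right)} = \left(-15 + u\right) - 9 = -24 + u$)
$J{\left(6 \right)} + E{\left(b{\left(I{\left(-4,1 \right)},1 \right)},-21 \right)} = \left(-24 + 6\right) + 4 = -18 + 4 = -14$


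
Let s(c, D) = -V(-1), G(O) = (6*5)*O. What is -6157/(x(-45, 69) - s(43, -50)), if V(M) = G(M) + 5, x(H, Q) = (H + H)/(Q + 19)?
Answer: 270908/1145 ≈ 236.60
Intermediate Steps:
x(H, Q) = 2*H/(19 + Q) (x(H, Q) = (2*H)/(19 + Q) = 2*H/(19 + Q))
G(O) = 30*O
V(M) = 5 + 30*M (V(M) = 30*M + 5 = 5 + 30*M)
s(c, D) = 25 (s(c, D) = -(5 + 30*(-1)) = -(5 - 30) = -1*(-25) = 25)
-6157/(x(-45, 69) - s(43, -50)) = -6157/(2*(-45)/(19 + 69) - 1*25) = -6157/(2*(-45)/88 - 25) = -6157/(2*(-45)*(1/88) - 25) = -6157/(-45/44 - 25) = -6157/(-1145/44) = -6157*(-44/1145) = 270908/1145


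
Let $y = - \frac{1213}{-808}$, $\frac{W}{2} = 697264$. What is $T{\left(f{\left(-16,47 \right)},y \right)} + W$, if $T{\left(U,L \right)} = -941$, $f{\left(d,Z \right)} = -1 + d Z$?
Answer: $1393587$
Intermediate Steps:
$W = 1394528$ ($W = 2 \cdot 697264 = 1394528$)
$y = \frac{1213}{808}$ ($y = \left(-1213\right) \left(- \frac{1}{808}\right) = \frac{1213}{808} \approx 1.5012$)
$f{\left(d,Z \right)} = -1 + Z d$
$T{\left(f{\left(-16,47 \right)},y \right)} + W = -941 + 1394528 = 1393587$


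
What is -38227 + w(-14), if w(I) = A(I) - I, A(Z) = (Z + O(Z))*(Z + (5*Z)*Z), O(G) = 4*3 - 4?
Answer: -44009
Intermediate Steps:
O(G) = 8 (O(G) = 12 - 4 = 8)
A(Z) = (8 + Z)*(Z + 5*Z²) (A(Z) = (Z + 8)*(Z + (5*Z)*Z) = (8 + Z)*(Z + 5*Z²))
w(I) = -I + I*(8 + 5*I² + 41*I) (w(I) = I*(8 + 5*I² + 41*I) - I = -I + I*(8 + 5*I² + 41*I))
-38227 + w(-14) = -38227 - 14*(7 + 5*(-14)² + 41*(-14)) = -38227 - 14*(7 + 5*196 - 574) = -38227 - 14*(7 + 980 - 574) = -38227 - 14*413 = -38227 - 5782 = -44009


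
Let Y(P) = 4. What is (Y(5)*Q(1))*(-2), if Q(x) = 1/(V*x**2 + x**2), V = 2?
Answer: -8/3 ≈ -2.6667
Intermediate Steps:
Q(x) = 1/(3*x**2) (Q(x) = 1/(2*x**2 + x**2) = 1/(3*x**2))
(Y(5)*Q(1))*(-2) = (4*((1/3)/1**2))*(-2) = (4*((1/3)*1))*(-2) = (4*(1/3))*(-2) = (4/3)*(-2) = -8/3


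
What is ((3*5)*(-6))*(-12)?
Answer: 1080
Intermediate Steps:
((3*5)*(-6))*(-12) = (15*(-6))*(-12) = -90*(-12) = 1080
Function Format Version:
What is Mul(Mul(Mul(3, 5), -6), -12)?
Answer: 1080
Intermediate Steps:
Mul(Mul(Mul(3, 5), -6), -12) = Mul(Mul(15, -6), -12) = Mul(-90, -12) = 1080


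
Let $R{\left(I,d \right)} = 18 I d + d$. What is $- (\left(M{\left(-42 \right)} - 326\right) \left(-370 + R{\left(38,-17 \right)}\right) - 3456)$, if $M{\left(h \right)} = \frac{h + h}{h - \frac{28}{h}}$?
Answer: $- \frac{120559509}{31} \approx -3.889 \cdot 10^{6}$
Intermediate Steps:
$R{\left(I,d \right)} = d + 18 I d$ ($R{\left(I,d \right)} = 18 I d + d = d + 18 I d$)
$M{\left(h \right)} = \frac{2 h}{h - \frac{28}{h}}$
$- (\left(M{\left(-42 \right)} - 326\right) \left(-370 + R{\left(38,-17 \right)}\right) - 3456) = - (\left(\frac{2 \left(-42\right)^{2}}{-28 + \left(-42\right)^{2}} - 326\right) \left(-370 - 17 \left(1 + 18 \cdot 38\right)\right) - 3456) = - (\left(2 \cdot 1764 \frac{1}{-28 + 1764} - 326\right) \left(-370 - 17 \left(1 + 684\right)\right) - 3456) = - (\left(2 \cdot 1764 \cdot \frac{1}{1736} - 326\right) \left(-370 - 11645\right) - 3456) = - (\left(\frac{63}{31} - 326\right) \left(-12015\right) - 3456) = - (\left(- \frac{10043}{31}\right) \left(-12015\right) - 3456) = - (\frac{120666645}{31} - 3456) = \left(-1\right) \frac{120559509}{31} = - \frac{120559509}{31}$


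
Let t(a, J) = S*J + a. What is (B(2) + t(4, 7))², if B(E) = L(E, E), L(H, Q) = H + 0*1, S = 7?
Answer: 3025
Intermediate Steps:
t(a, J) = a + 7*J (t(a, J) = 7*J + a = a + 7*J)
L(H, Q) = H (L(H, Q) = H + 0 = H)
B(E) = E
(B(2) + t(4, 7))² = (2 + (4 + 7*7))² = (2 + (4 + 49))² = (2 + 53)² = 55² = 3025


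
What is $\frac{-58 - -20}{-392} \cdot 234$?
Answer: $\frac{2223}{98} \approx 22.684$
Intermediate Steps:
$\frac{-58 - -20}{-392} \cdot 234 = \left(-58 + 20\right) \left(- \frac{1}{392}\right) 234 = \left(-38\right) \left(- \frac{1}{392}\right) 234 = \frac{19}{196} \cdot 234 = \frac{2223}{98}$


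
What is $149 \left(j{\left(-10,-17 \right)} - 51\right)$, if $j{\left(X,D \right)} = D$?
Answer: $-10132$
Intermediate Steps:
$149 \left(j{\left(-10,-17 \right)} - 51\right) = 149 \left(-17 - 51\right) = 149 \left(-68\right) = -10132$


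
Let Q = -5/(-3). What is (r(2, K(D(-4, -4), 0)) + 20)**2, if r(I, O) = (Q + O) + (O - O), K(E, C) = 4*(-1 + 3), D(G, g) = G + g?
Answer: 7921/9 ≈ 880.11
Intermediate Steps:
K(E, C) = 8 (K(E, C) = 4*2 = 8)
Q = 5/3 (Q = -5*(-1/3) = 5/3 ≈ 1.6667)
r(I, O) = 5/3 + O (r(I, O) = (5/3 + O) + (O - O) = (5/3 + O) + 0 = 5/3 + O)
(r(2, K(D(-4, -4), 0)) + 20)**2 = ((5/3 + 8) + 20)**2 = (29/3 + 20)**2 = (89/3)**2 = 7921/9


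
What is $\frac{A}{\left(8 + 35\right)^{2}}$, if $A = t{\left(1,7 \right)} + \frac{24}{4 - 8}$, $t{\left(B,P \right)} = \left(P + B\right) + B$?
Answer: $\frac{3}{1849} \approx 0.0016225$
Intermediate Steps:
$t{\left(B,P \right)} = P + 2 B$ ($t{\left(B,P \right)} = \left(B + P\right) + B = P + 2 B$)
$A = 3$ ($A = \left(7 + 2 \cdot 1\right) + \frac{24}{4 - 8} = \left(7 + 2\right) + \frac{24}{-4} = 9 + 24 \left(- \frac{1}{4}\right) = 9 - 6 = 3$)
$\frac{A}{\left(8 + 35\right)^{2}} = \frac{3}{\left(8 + 35\right)^{2}} = \frac{3}{43^{2}} = \frac{3}{1849}$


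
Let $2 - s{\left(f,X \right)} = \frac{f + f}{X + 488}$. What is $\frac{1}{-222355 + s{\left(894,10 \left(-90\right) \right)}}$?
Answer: $- \frac{103}{22901912} \approx -4.4974 \cdot 10^{-6}$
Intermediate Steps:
$s{\left(f,X \right)} = 2 - \frac{2 f}{488 + X}$ ($s{\left(f,X \right)} = 2 - \frac{f + f}{X + 488} = 2 - \frac{2 f}{488 + X}$)
$\frac{1}{-222355 + s{\left(894,10 \left(-90\right) \right)}} = \frac{1}{-222355 + \frac{2 \left(488 + 10 \left(-90\right) - 894\right)}{488 + 10 \left(-90\right)}} = \frac{1}{-222355 + \frac{2 \left(488 - 900 - 894\right)}{488 - 900}} = \frac{1}{-222355 + 2 \frac{1}{-412} \left(-1306\right)} = \frac{1}{-222355 + 2 \left(- \frac{1}{412}\right) \left(-1306\right)} = \frac{1}{-222355 + \frac{653}{103}} = \frac{1}{- \frac{22901912}{103}} = - \frac{103}{22901912}$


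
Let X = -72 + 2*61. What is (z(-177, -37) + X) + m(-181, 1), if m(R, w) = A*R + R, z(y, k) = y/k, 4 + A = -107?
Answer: 738697/37 ≈ 19965.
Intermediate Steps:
X = 50 (X = -72 + 122 = 50)
A = -111 (A = -4 - 107 = -111)
m(R, w) = -110*R (m(R, w) = -111*R + R = -110*R)
(z(-177, -37) + X) + m(-181, 1) = (-177/(-37) + 50) - 110*(-181) = (-177*(-1/37) + 50) + 19910 = (177/37 + 50) + 19910 = 2027/37 + 19910 = 738697/37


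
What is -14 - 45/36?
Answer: -61/4 ≈ -15.250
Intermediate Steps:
-14 - 45/36 = -14 + (1/36)*(-45) = -14 - 5/4 = -61/4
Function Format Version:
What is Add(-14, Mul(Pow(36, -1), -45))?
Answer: Rational(-61, 4) ≈ -15.250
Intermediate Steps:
Add(-14, Mul(Pow(36, -1), -45)) = Add(-14, Mul(Rational(1, 36), -45)) = Add(-14, Rational(-5, 4)) = Rational(-61, 4)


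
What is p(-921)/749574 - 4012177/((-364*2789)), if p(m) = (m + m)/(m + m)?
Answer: 16524310867/4181123772 ≈ 3.9521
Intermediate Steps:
p(m) = 1 (p(m) = (2*m)/((2*m)) = (2*m)*(1/(2*m)) = 1)
p(-921)/749574 - 4012177/((-364*2789)) = 1/749574 - 4012177/((-364*2789)) = 1*(1/749574) - 4012177/(-1015196) = 1/749574 - 4012177*(-1/1015196) = 1/749574 + 308629/78092 = 16524310867/4181123772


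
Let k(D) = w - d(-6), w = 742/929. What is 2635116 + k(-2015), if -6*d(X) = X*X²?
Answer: 2447990062/929 ≈ 2.6351e+6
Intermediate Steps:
d(X) = -X³/6 (d(X) = -X*X²/6 = -X³/6)
w = 742/929 (w = 742*(1/929) = 742/929 ≈ 0.79871)
k(D) = -32702/929 (k(D) = 742/929 - (-1)*(-6)³/6 = 742/929 - (-1)*(-216)/6 = 742/929 - 1*36 = 742/929 - 36 = -32702/929)
2635116 + k(-2015) = 2635116 - 32702/929 = 2447990062/929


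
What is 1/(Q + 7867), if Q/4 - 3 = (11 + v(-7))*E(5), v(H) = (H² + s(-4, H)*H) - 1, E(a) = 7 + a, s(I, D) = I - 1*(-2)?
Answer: 1/11383 ≈ 8.7850e-5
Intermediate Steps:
s(I, D) = 2 + I (s(I, D) = I + 2 = 2 + I)
v(H) = -1 + H² - 2*H (v(H) = (H² + (2 - 4)*H) - 1 = (H² - 2*H) - 1 = -1 + H² - 2*H)
Q = 3516 (Q = 12 + 4*((11 + (-1 + (-7)² - 2*(-7)))*(7 + 5)) = 12 + 4*((11 + (-1 + 49 + 14))*12) = 12 + 4*((11 + 62)*12) = 12 + 4*(73*12) = 12 + 4*876 = 12 + 3504 = 3516)
1/(Q + 7867) = 1/(3516 + 7867) = 1/11383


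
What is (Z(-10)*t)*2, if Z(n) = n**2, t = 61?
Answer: 12200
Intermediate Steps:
(Z(-10)*t)*2 = ((-10)**2*61)*2 = (100*61)*2 = 6100*2 = 12200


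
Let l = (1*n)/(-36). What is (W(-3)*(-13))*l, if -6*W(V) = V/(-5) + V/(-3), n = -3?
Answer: 13/45 ≈ 0.28889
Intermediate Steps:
W(V) = 4*V/45 (W(V) = -(V/(-5) + V/(-3))/6 = -(V*(-1/5) + V*(-1/3))/6 = -(-V/5 - V/3)/6 = -(-4)*V/45 = 4*V/45)
l = 1/12 (l = (1*(-3))/(-36) = -3*(-1/36) = 1/12 ≈ 0.083333)
(W(-3)*(-13))*l = (((4/45)*(-3))*(-13))*(1/12) = -4/15*(-13)*(1/12) = (52/15)*(1/12) = 13/45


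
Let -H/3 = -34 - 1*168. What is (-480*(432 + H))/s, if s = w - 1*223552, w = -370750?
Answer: 249120/297151 ≈ 0.83836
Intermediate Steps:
s = -594302 (s = -370750 - 1*223552 = -370750 - 223552 = -594302)
H = 606 (H = -3*(-34 - 1*168) = -3*(-34 - 168) = -3*(-202) = 606)
(-480*(432 + H))/s = -480*(432 + 606)/(-594302) = -480*1038*(-1/594302) = -498240*(-1/594302) = 249120/297151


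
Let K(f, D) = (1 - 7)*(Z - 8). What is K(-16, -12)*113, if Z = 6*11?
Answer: -39324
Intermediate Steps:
Z = 66
K(f, D) = -348 (K(f, D) = (1 - 7)*(66 - 8) = -6*58 = -348)
K(-16, -12)*113 = -348*113 = -39324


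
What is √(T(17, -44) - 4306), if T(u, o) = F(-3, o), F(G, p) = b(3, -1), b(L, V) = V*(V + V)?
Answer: 4*I*√269 ≈ 65.605*I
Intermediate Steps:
b(L, V) = 2*V² (b(L, V) = V*(2*V) = 2*V²)
F(G, p) = 2 (F(G, p) = 2*(-1)² = 2*1 = 2)
T(u, o) = 2
√(T(17, -44) - 4306) = √(2 - 4306) = √(-4304) = 4*I*√269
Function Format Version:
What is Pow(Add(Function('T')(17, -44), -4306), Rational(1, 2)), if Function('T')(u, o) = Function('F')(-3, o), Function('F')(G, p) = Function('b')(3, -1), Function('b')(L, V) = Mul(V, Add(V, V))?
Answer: Mul(4, I, Pow(269, Rational(1, 2))) ≈ Mul(65.605, I)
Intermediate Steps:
Function('b')(L, V) = Mul(2, Pow(V, 2)) (Function('b')(L, V) = Mul(V, Mul(2, V)) = Mul(2, Pow(V, 2)))
Function('F')(G, p) = 2 (Function('F')(G, p) = Mul(2, Pow(-1, 2)) = Mul(2, 1) = 2)
Function('T')(u, o) = 2
Pow(Add(Function('T')(17, -44), -4306), Rational(1, 2)) = Pow(Add(2, -4306), Rational(1, 2)) = Pow(-4304, Rational(1, 2)) = Mul(4, I, Pow(269, Rational(1, 2)))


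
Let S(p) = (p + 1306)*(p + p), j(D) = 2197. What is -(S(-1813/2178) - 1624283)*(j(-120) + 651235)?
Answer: 1260371128136051516/1185921 ≈ 1.0628e+12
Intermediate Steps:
S(p) = 2*p*(1306 + p) (S(p) = (1306 + p)*(2*p) = 2*p*(1306 + p))
-(S(-1813/2178) - 1624283)*(j(-120) + 651235) = -(2*(-1813/2178)*(1306 - 1813/2178) - 1624283)*(2197 + 651235) = -(2*(-1813*1/2178)*(1306 - 1813*1/2178) - 1624283)*653432 = -(2*(-1813/2178)*(1306 - 1813/2178) - 1624283)*653432 = -(2*(-1813/2178)*(2842655/2178) - 1624283)*653432 = -(-5153733515/2371842 - 1624283)*653432 = -(-3857696372801)*653432/2371842 = -1*(-1260371128136051516/1185921) = 1260371128136051516/1185921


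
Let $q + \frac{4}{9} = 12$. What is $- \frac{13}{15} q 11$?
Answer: $- \frac{14872}{135} \approx -110.16$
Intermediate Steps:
$q = \frac{104}{9}$ ($q = - \frac{4}{9} + 12 = \frac{104}{9} \approx 11.556$)
$- \frac{13}{15} q 11 = - \frac{13}{15} \cdot \frac{104}{9} \cdot 11 = \left(-13\right) \frac{1}{15} \cdot \frac{104}{9} \cdot 11 = \left(- \frac{13}{15}\right) \frac{104}{9} \cdot 11 = \left(- \frac{1352}{135}\right) 11 = - \frac{14872}{135}$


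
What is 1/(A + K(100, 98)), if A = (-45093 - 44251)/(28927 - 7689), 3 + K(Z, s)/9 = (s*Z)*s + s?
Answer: 10619/91795422973 ≈ 1.1568e-7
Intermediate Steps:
K(Z, s) = -27 + 9*s + 9*Z*s² (K(Z, s) = -27 + 9*((s*Z)*s + s) = -27 + 9*((Z*s)*s + s) = -27 + 9*(Z*s² + s) = -27 + 9*(s + Z*s²) = -27 + (9*s + 9*Z*s²) = -27 + 9*s + 9*Z*s²)
A = -44672/10619 (A = -89344/21238 = -89344*1/21238 = -44672/10619 ≈ -4.2068)
1/(A + K(100, 98)) = 1/(-44672/10619 + (-27 + 9*98 + 9*100*98²)) = 1/(-44672/10619 + (-27 + 882 + 9*100*9604)) = 1/(-44672/10619 + (-27 + 882 + 8643600)) = 1/(-44672/10619 + 8644455) = 1/(91795422973/10619) = 10619/91795422973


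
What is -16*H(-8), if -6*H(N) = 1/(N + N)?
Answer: -⅙ ≈ -0.16667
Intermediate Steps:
H(N) = -1/(12*N) (H(N) = -1/(6*(N + N)) = -1/(2*N)/6 = -1/(12*N))
-16*H(-8) = -(-4)/(3*(-8)) = -(-4)*(-1)/(3*8) = -16*1/96 = -⅙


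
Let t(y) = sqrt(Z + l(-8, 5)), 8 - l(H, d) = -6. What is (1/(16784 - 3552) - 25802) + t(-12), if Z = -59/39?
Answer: -341412063/13232 + sqrt(18993)/39 ≈ -25798.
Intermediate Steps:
l(H, d) = 14 (l(H, d) = 8 - 1*(-6) = 8 + 6 = 14)
Z = -59/39 (Z = -59*1/39 = -59/39 ≈ -1.5128)
t(y) = sqrt(18993)/39 (t(y) = sqrt(-59/39 + 14) = sqrt(487/39) = sqrt(18993)/39)
(1/(16784 - 3552) - 25802) + t(-12) = (1/(16784 - 3552) - 25802) + sqrt(18993)/39 = (1/13232 - 25802) + sqrt(18993)/39 = -341412063/13232 + sqrt(18993)/39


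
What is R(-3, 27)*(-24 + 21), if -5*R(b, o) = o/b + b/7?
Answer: -198/35 ≈ -5.6571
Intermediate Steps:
R(b, o) = -b/35 - o/(5*b) (R(b, o) = -(o/b + b/7)/5 = -(b/7 + o/b)/5 = -b/35 - o/(5*b))
R(-3, 27)*(-24 + 21) = (-1/35*(-3) - ⅕*27/(-3))*(-24 + 21) = (3/35 - ⅕*27*(-⅓))*(-3) = (3/35 + 9/5)*(-3) = (66/35)*(-3) = -198/35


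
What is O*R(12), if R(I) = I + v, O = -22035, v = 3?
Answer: -330525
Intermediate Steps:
R(I) = 3 + I (R(I) = I + 3 = 3 + I)
O*R(12) = -22035*(3 + 12) = -22035*15 = -330525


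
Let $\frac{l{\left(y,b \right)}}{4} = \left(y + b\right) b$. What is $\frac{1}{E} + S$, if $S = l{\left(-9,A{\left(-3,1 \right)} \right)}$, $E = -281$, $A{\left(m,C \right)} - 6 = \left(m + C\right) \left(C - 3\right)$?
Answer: $\frac{11239}{281} \approx 39.996$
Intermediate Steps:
$A{\left(m,C \right)} = 6 + \left(-3 + C\right) \left(C + m\right)$ ($A{\left(m,C \right)} = 6 + \left(m + C\right) \left(C - 3\right) = 6 + \left(C + m\right) \left(-3 + C\right) = 6 + \left(-3 + C\right) \left(C + m\right)$)
$l{\left(y,b \right)} = 4 b \left(b + y\right)$ ($l{\left(y,b \right)} = 4 \left(y + b\right) b = 4 \left(b + y\right) b = 4 b \left(b + y\right)$)
$S = 40$ ($S = 4 \left(6 + 1^{2} - 3 - -9 + 1 \left(-3\right)\right) \left(\left(6 + 1^{2} - 3 - -9 + 1 \left(-3\right)\right) - 9\right) = 4 \left(6 + 1 - 3 + 9 - 3\right) \left(\left(6 + 1 - 3 + 9 - 3\right) - 9\right) = 4 \cdot 10 \left(10 - 9\right) = 4 \cdot 10 \cdot 1 = 40$)
$\frac{1}{E} + S = \frac{1}{-281} + 40 = - \frac{1}{281} + 40 = \frac{11239}{281}$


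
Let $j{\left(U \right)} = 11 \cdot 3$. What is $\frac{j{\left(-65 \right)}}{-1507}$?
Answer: $- \frac{3}{137} \approx -0.021898$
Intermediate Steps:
$j{\left(U \right)} = 33$
$\frac{j{\left(-65 \right)}}{-1507} = \frac{33}{-1507} = 33 \left(- \frac{1}{1507}\right) = - \frac{3}{137}$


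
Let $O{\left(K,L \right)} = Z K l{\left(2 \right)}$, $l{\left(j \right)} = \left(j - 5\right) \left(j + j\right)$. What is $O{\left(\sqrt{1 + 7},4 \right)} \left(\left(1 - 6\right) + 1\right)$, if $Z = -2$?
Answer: $- 192 \sqrt{2} \approx -271.53$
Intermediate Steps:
$l{\left(j \right)} = 2 j \left(-5 + j\right)$ ($l{\left(j \right)} = \left(-5 + j\right) 2 j = 2 j \left(-5 + j\right)$)
$O{\left(K,L \right)} = 24 K$ ($O{\left(K,L \right)} = - 2 K 2 \cdot 2 \left(-5 + 2\right) = - 2 K 2 \cdot 2 \left(-3\right) = - 2 K \left(-12\right) = 24 K$)
$O{\left(\sqrt{1 + 7},4 \right)} \left(\left(1 - 6\right) + 1\right) = 24 \sqrt{1 + 7} \left(\left(1 - 6\right) + 1\right) = 24 \sqrt{8} \left(-5 + 1\right) = 24 \cdot 2 \sqrt{2} \left(-4\right) = 48 \sqrt{2} \left(-4\right) = - 192 \sqrt{2}$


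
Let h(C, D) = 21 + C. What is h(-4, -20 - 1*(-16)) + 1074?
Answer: 1091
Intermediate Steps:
h(-4, -20 - 1*(-16)) + 1074 = (21 - 4) + 1074 = 17 + 1074 = 1091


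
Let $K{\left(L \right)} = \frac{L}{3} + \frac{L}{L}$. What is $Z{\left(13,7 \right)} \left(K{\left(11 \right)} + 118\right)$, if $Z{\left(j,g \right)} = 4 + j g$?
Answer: $\frac{34960}{3} \approx 11653.0$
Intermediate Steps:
$Z{\left(j,g \right)} = 4 + g j$
$K{\left(L \right)} = 1 + \frac{L}{3}$ ($K{\left(L \right)} = L \frac{1}{3} + 1 = \frac{L}{3} + 1 = 1 + \frac{L}{3}$)
$Z{\left(13,7 \right)} \left(K{\left(11 \right)} + 118\right) = \left(4 + 7 \cdot 13\right) \left(\left(1 + \frac{1}{3} \cdot 11\right) + 118\right) = \left(4 + 91\right) \left(\left(1 + \frac{11}{3}\right) + 118\right) = 95 \left(\frac{14}{3} + 118\right) = 95 \cdot \frac{368}{3} = \frac{34960}{3}$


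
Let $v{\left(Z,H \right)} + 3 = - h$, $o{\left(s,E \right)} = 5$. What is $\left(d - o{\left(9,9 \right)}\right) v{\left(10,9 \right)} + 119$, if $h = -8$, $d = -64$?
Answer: $-226$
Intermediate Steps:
$v{\left(Z,H \right)} = 5$ ($v{\left(Z,H \right)} = -3 - -8 = -3 + 8 = 5$)
$\left(d - o{\left(9,9 \right)}\right) v{\left(10,9 \right)} + 119 = \left(-64 - 5\right) 5 + 119 = \left(-69\right) 5 + 119 = -345 + 119 = -226$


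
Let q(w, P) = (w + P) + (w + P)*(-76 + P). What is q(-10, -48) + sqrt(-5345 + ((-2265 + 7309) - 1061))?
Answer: 7134 + I*sqrt(1362) ≈ 7134.0 + 36.905*I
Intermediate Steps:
q(w, P) = P + w + (-76 + P)*(P + w) (q(w, P) = (P + w) + (P + w)*(-76 + P) = (P + w) + (-76 + P)*(P + w) = P + w + (-76 + P)*(P + w))
q(-10, -48) + sqrt(-5345 + ((-2265 + 7309) - 1061)) = ((-48)**2 - 75*(-48) - 75*(-10) - 48*(-10)) + sqrt(-5345 + ((-2265 + 7309) - 1061)) = (2304 + 3600 + 750 + 480) + sqrt(-5345 + (5044 - 1061)) = 7134 + sqrt(-5345 + 3983) = 7134 + sqrt(-1362) = 7134 + I*sqrt(1362)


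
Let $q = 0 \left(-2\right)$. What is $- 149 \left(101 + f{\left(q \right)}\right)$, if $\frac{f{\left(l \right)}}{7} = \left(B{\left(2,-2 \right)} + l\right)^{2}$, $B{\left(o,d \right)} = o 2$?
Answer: $-31737$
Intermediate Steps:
$B{\left(o,d \right)} = 2 o$
$q = 0$
$f{\left(l \right)} = 7 \left(4 + l\right)^{2}$ ($f{\left(l \right)} = 7 \left(2 \cdot 2 + l\right)^{2} = 7 \left(4 + l\right)^{2}$)
$- 149 \left(101 + f{\left(q \right)}\right) = - 149 \left(101 + 7 \left(4 + 0\right)^{2}\right) = - 149 \left(101 + 7 \cdot 4^{2}\right) = - 149 \left(101 + 7 \cdot 16\right) = - 149 \left(101 + 112\right) = \left(-149\right) 213 = -31737$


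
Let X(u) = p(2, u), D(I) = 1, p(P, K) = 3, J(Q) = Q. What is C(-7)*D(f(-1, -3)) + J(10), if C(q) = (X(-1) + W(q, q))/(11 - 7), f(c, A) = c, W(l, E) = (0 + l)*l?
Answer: 23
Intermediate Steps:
W(l, E) = l**2 (W(l, E) = l*l = l**2)
X(u) = 3
C(q) = 3/4 + q**2/4 (C(q) = (3 + q**2)/(11 - 7) = (3 + q**2)/4 = (3 + q**2)*(1/4) = 3/4 + q**2/4)
C(-7)*D(f(-1, -3)) + J(10) = (3/4 + (1/4)*(-7)**2)*1 + 10 = (3/4 + (1/4)*49)*1 + 10 = (3/4 + 49/4)*1 + 10 = 13*1 + 10 = 13 + 10 = 23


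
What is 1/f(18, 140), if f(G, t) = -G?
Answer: -1/18 ≈ -0.055556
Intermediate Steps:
1/f(18, 140) = 1/(-1*18) = 1/(-18) = -1/18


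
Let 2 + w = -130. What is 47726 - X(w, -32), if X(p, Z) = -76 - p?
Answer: 47670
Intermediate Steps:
w = -132 (w = -2 - 130 = -132)
47726 - X(w, -32) = 47726 - (-76 - 1*(-132)) = 47726 - (-76 + 132) = 47726 - 1*56 = 47726 - 56 = 47670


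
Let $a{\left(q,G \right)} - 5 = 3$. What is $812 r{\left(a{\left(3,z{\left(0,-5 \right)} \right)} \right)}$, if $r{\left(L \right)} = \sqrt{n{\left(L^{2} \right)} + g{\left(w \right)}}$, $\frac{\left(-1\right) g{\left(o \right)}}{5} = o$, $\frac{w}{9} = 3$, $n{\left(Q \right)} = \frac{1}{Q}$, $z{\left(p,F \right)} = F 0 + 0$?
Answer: $\frac{203 i \sqrt{8639}}{2} \approx 9434.0 i$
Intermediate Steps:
$z{\left(p,F \right)} = 0$ ($z{\left(p,F \right)} = 0 + 0 = 0$)
$a{\left(q,G \right)} = 8$ ($a{\left(q,G \right)} = 5 + 3 = 8$)
$w = 27$ ($w = 9 \cdot 3 = 27$)
$g{\left(o \right)} = - 5 o$
$r{\left(L \right)} = \sqrt{-135 + \frac{1}{L^{2}}}$ ($r{\left(L \right)} = \sqrt{\frac{1}{L^{2}} - 135} = \sqrt{-135 + \frac{1}{L^{2}}}$)
$812 r{\left(a{\left(3,z{\left(0,-5 \right)} \right)} \right)} = 812 \sqrt{-135 + \frac{1}{64}} = 812 \sqrt{- \frac{8639}{64}} = 812 \frac{i \sqrt{8639}}{8} = \frac{203 i \sqrt{8639}}{2}$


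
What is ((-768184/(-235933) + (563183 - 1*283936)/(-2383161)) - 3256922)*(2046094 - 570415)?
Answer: -900781907441804375078209/187422108071 ≈ -4.8062e+12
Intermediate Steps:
((-768184/(-235933) + (563183 - 1*283936)/(-2383161)) - 3256922)*(2046094 - 570415) = ((-768184*(-1/235933) + (563183 - 283936)*(-1/2383161)) - 3256922)*1475679 = ((768184/235933 + 279247*(-1/2383161)) - 3256922)*1475679 = ((768184/235933 - 279247/2383161) - 3256922)*1475679 = (1764822567173/562266324213 - 3256922)*1475679 = -1831255796365885213/562266324213*1475679 = -900781907441804375078209/187422108071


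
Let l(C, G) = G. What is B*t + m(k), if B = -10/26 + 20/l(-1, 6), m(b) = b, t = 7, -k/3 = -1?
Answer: 922/39 ≈ 23.641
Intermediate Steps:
k = 3 (k = -3*(-1) = 3)
B = 115/39 (B = -10/26 + 20/6 = -10*1/26 + 20*(⅙) = -5/13 + 10/3 = 115/39 ≈ 2.9487)
B*t + m(k) = (115/39)*7 + 3 = 805/39 + 3 = 922/39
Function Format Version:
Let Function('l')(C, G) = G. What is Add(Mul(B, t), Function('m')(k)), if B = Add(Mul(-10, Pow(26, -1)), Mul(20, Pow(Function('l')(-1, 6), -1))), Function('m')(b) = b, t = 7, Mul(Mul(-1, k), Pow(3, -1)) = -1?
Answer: Rational(922, 39) ≈ 23.641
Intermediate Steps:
k = 3 (k = Mul(-3, -1) = 3)
B = Rational(115, 39) (B = Add(Mul(-10, Pow(26, -1)), Mul(20, Pow(6, -1))) = Add(Mul(-10, Rational(1, 26)), Mul(20, Rational(1, 6))) = Add(Rational(-5, 13), Rational(10, 3)) = Rational(115, 39) ≈ 2.9487)
Add(Mul(B, t), Function('m')(k)) = Add(Mul(Rational(115, 39), 7), 3) = Add(Rational(805, 39), 3) = Rational(922, 39)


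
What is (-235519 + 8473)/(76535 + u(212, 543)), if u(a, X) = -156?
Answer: -227046/76379 ≈ -2.9726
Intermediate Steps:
(-235519 + 8473)/(76535 + u(212, 543)) = (-235519 + 8473)/(76535 - 156) = -227046/76379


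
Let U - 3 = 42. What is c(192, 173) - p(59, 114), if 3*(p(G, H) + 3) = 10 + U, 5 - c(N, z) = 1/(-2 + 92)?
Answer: -931/90 ≈ -10.344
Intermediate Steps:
U = 45 (U = 3 + 42 = 45)
c(N, z) = 449/90 (c(N, z) = 5 - 1/(-2 + 92) = 5 - 1/90 = 449/90)
p(G, H) = 46/3 (p(G, H) = -3 + (10 + 45)/3 = -3 + (⅓)*55 = -3 + 55/3 = 46/3)
c(192, 173) - p(59, 114) = 449/90 - 1*46/3 = 449/90 - 46/3 = -931/90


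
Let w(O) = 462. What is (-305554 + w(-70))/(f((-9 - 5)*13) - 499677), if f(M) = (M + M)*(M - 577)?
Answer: 305092/223401 ≈ 1.3657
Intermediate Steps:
f(M) = 2*M*(-577 + M) (f(M) = (2*M)*(-577 + M) = 2*M*(-577 + M))
(-305554 + w(-70))/(f((-9 - 5)*13) - 499677) = (-305554 + 462)/(2*((-9 - 5)*13)*(-577 + (-9 - 5)*13) - 499677) = -305092/(2*(-14*13)*(-577 - 14*13) - 499677) = -305092/(2*(-182)*(-577 - 182) - 499677) = -305092/(2*(-182)*(-759) - 499677) = -305092/(276276 - 499677) = -305092/(-223401) = -305092*(-1/223401) = 305092/223401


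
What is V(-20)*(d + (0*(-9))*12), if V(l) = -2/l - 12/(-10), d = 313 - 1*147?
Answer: 1079/5 ≈ 215.80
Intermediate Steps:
d = 166 (d = 313 - 147 = 166)
V(l) = 6/5 - 2/l (V(l) = -2/l - 12*(-⅒) = -2/l + 6/5 = 6/5 - 2/l)
V(-20)*(d + (0*(-9))*12) = (6/5 - 2/(-20))*(166 + (0*(-9))*12) = (6/5 - 2*(-1/20))*(166 + 0*12) = (6/5 + ⅒)*(166 + 0) = (13/10)*166 = 1079/5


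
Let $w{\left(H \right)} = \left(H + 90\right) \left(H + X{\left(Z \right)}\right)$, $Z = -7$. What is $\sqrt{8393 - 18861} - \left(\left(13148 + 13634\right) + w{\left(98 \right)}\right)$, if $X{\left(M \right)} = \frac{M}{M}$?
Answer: $-45394 + 2 i \sqrt{2617} \approx -45394.0 + 102.31 i$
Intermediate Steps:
$X{\left(M \right)} = 1$
$w{\left(H \right)} = \left(1 + H\right) \left(90 + H\right)$ ($w{\left(H \right)} = \left(H + 90\right) \left(H + 1\right) = \left(90 + H\right) \left(1 + H\right) = \left(1 + H\right) \left(90 + H\right)$)
$\sqrt{8393 - 18861} - \left(\left(13148 + 13634\right) + w{\left(98 \right)}\right) = \sqrt{8393 - 18861} - \left(\left(13148 + 13634\right) + \left(90 + 98^{2} + 91 \cdot 98\right)\right) = \sqrt{-10468} - \left(26782 + \left(90 + 9604 + 8918\right)\right) = 2 i \sqrt{2617} - \left(26782 + 18612\right) = 2 i \sqrt{2617} - 45394 = -45394 + 2 i \sqrt{2617}$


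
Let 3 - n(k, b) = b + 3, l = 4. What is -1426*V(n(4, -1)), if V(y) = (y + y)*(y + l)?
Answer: -14260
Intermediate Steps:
n(k, b) = -b (n(k, b) = 3 - (b + 3) = 3 - (3 + b) = 3 + (-3 - b) = -b)
V(y) = 2*y*(4 + y) (V(y) = (y + y)*(y + 4) = (2*y)*(4 + y) = 2*y*(4 + y))
-1426*V(n(4, -1)) = -2852*(-1*(-1))*(4 - 1*(-1)) = -2852*(4 + 1) = -2852*5 = -1426*10 = -14260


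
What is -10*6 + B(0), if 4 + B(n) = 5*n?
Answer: -64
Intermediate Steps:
B(n) = -4 + 5*n
-10*6 + B(0) = -10*6 + (-4 + 5*0) = -60 + (-4 + 0) = -60 - 4 = -64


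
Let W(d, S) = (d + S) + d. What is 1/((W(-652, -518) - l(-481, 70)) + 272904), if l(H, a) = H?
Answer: 1/271563 ≈ 3.6824e-6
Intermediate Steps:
W(d, S) = S + 2*d (W(d, S) = (S + d) + d = S + 2*d)
1/((W(-652, -518) - l(-481, 70)) + 272904) = 1/(((-518 + 2*(-652)) - 1*(-481)) + 272904) = 1/(((-518 - 1304) + 481) + 272904) = 1/((-1822 + 481) + 272904) = 1/(-1341 + 272904) = 1/271563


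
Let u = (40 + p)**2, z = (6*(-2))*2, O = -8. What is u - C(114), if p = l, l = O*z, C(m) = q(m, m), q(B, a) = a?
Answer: 53710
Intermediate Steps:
z = -24 (z = -12*2 = -24)
C(m) = m
l = 192 (l = -8*(-24) = 192)
p = 192
u = 53824 (u = (40 + 192)**2 = 232**2 = 53824)
u - C(114) = 53824 - 1*114 = 53824 - 114 = 53710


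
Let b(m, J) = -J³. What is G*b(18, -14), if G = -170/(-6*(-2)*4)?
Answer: -29155/3 ≈ -9718.3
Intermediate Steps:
G = -85/24 (G = -170/(12*4) = -170/48 = -170*1/48 = -85/24 ≈ -3.5417)
G*b(18, -14) = -(-85)*(-14)³/24 = -(-85)*(-2744)/24 = -85/24*2744 = -29155/3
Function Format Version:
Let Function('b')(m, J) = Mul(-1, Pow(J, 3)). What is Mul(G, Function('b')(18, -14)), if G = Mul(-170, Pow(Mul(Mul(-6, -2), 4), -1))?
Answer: Rational(-29155, 3) ≈ -9718.3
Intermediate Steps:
G = Rational(-85, 24) (G = Mul(-170, Pow(Mul(12, 4), -1)) = Mul(-170, Pow(48, -1)) = Mul(-170, Rational(1, 48)) = Rational(-85, 24) ≈ -3.5417)
Mul(G, Function('b')(18, -14)) = Mul(Rational(-85, 24), Mul(-1, Pow(-14, 3))) = Mul(Rational(-85, 24), Mul(-1, -2744)) = Mul(Rational(-85, 24), 2744) = Rational(-29155, 3)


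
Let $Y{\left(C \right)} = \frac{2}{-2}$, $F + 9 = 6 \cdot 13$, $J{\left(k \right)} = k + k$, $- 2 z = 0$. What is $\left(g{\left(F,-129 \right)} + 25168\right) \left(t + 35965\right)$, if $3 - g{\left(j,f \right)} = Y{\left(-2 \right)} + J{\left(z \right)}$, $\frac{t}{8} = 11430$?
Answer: $3207038660$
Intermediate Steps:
$t = 91440$ ($t = 8 \cdot 11430 = 91440$)
$z = 0$ ($z = \left(- \frac{1}{2}\right) 0 = 0$)
$J{\left(k \right)} = 2 k$
$F = 69$ ($F = -9 + 6 \cdot 13 = -9 + 78 = 69$)
$Y{\left(C \right)} = -1$ ($Y{\left(C \right)} = 2 \left(- \frac{1}{2}\right) = -1$)
$g{\left(j,f \right)} = 4$ ($g{\left(j,f \right)} = 3 - \left(-1 + 2 \cdot 0\right) = 3 - \left(-1 + 0\right) = 3 - -1 = 3 + 1 = 4$)
$\left(g{\left(F,-129 \right)} + 25168\right) \left(t + 35965\right) = \left(4 + 25168\right) \left(91440 + 35965\right) = 25172 \cdot 127405 = 3207038660$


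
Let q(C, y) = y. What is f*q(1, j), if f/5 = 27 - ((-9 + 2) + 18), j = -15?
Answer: -1200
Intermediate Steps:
f = 80 (f = 5*(27 - ((-9 + 2) + 18)) = 5*(27 - (-7 + 18)) = 5*(27 - 1*11) = 5*(27 - 11) = 5*16 = 80)
f*q(1, j) = 80*(-15) = -1200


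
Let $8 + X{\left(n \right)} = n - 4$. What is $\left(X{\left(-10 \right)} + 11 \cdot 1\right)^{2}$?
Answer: $121$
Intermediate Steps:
$X{\left(n \right)} = -12 + n$ ($X{\left(n \right)} = -8 + \left(n - 4\right) = -8 + \left(-4 + n\right) = -12 + n$)
$\left(X{\left(-10 \right)} + 11 \cdot 1\right)^{2} = \left(\left(-12 - 10\right) + 11 \cdot 1\right)^{2} = \left(-22 + 11\right)^{2} = \left(-11\right)^{2} = 121$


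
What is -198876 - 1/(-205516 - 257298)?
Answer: -92042597063/462814 ≈ -1.9888e+5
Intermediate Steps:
-198876 - 1/(-205516 - 257298) = -198876 - 1/(-462814) = -198876 - 1*(-1/462814) = -198876 + 1/462814 = -92042597063/462814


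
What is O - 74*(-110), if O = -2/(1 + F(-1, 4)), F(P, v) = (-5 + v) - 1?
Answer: 8142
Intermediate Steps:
F(P, v) = -6 + v
O = 2 (O = -2/(1 + (-6 + 4)) = -2/(1 - 2) = -2/(-1) = -1*(-2) = 2)
O - 74*(-110) = 2 - 74*(-110) = 2 + 8140 = 8142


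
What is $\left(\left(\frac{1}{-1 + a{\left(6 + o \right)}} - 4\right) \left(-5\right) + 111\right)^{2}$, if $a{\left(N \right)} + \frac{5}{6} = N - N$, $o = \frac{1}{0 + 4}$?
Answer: $\frac{2163841}{121} \approx 17883.0$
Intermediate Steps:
$o = \frac{1}{4} \approx 0.25$
$a{\left(N \right)} = - \frac{5}{6}$ ($a{\left(N \right)} = - \frac{5}{6} + \left(N - N\right) = - \frac{5}{6} + 0 = - \frac{5}{6}$)
$\left(\left(\frac{1}{-1 + a{\left(6 + o \right)}} - 4\right) \left(-5\right) + 111\right)^{2} = \left(\left(\frac{1}{-1 - \frac{5}{6}} - 4\right) \left(-5\right) + 111\right)^{2} = \left(\left(\frac{1}{- \frac{11}{6}} - 4\right) \left(-5\right) + 111\right)^{2} = \left(\left(- \frac{6}{11} - 4\right) \left(-5\right) + 111\right)^{2} = \left(\left(- \frac{50}{11}\right) \left(-5\right) + 111\right)^{2} = \left(\frac{250}{11} + 111\right)^{2} = \left(\frac{1471}{11}\right)^{2} = \frac{2163841}{121}$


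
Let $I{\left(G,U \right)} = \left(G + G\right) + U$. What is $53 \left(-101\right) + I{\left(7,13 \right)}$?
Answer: $-5326$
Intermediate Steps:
$I{\left(G,U \right)} = U + 2 G$ ($I{\left(G,U \right)} = 2 G + U = U + 2 G$)
$53 \left(-101\right) + I{\left(7,13 \right)} = 53 \left(-101\right) + \left(13 + 2 \cdot 7\right) = -5353 + \left(13 + 14\right) = -5353 + 27 = -5326$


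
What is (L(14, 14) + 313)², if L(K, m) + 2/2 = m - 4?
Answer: 103684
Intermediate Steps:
L(K, m) = -5 + m (L(K, m) = -1 + (m - 4) = -1 + (-4 + m) = -5 + m)
(L(14, 14) + 313)² = ((-5 + 14) + 313)² = (9 + 313)² = 322² = 103684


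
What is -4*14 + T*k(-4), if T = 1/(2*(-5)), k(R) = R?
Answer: -278/5 ≈ -55.600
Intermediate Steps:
T = -1/10 (T = 1/(-10) = -1/10 ≈ -0.10000)
-4*14 + T*k(-4) = -4*14 - 1/10*(-4) = -56 + 2/5 = -278/5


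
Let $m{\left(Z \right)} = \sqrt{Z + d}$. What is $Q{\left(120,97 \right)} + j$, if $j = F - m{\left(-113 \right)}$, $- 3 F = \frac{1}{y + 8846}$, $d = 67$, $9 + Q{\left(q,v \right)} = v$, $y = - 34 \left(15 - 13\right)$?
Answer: $\frac{2317391}{26334} - i \sqrt{46} \approx 88.0 - 6.7823 i$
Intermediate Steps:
$y = -68$ ($y = \left(-34\right) 2 = -68$)
$Q{\left(q,v \right)} = -9 + v$
$m{\left(Z \right)} = \sqrt{67 + Z}$ ($m{\left(Z \right)} = \sqrt{Z + 67} = \sqrt{67 + Z}$)
$F = - \frac{1}{26334}$ ($F = - \frac{1}{3 \left(-68 + 8846\right)} = - \frac{1}{3 \cdot 8778} = \left(- \frac{1}{3}\right) \frac{1}{8778} = - \frac{1}{26334} \approx -3.7974 \cdot 10^{-5}$)
$j = - \frac{1}{26334} - i \sqrt{46}$ ($j = - \frac{1}{26334} - \sqrt{67 - 113} = - \frac{1}{26334} - \sqrt{-46} = - \frac{1}{26334} - i \sqrt{46} \approx -3.7974 \cdot 10^{-5} - 6.7823 i$)
$Q{\left(120,97 \right)} + j = \left(-9 + 97\right) - \left(\frac{1}{26334} + i \sqrt{46}\right) = 88 - \left(\frac{1}{26334} + i \sqrt{46}\right) = \frac{2317391}{26334} - i \sqrt{46}$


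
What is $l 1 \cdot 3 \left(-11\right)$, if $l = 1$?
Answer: $-33$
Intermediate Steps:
$l 1 \cdot 3 \left(-11\right) = 1 \cdot 1 \cdot 3 \left(-11\right) = 1 \cdot 3 \left(-11\right) = 3 \left(-11\right) = -33$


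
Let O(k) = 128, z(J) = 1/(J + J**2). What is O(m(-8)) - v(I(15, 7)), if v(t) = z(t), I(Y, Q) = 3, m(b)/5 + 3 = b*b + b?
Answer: 1535/12 ≈ 127.92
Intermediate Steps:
m(b) = -15 + 5*b + 5*b**2 (m(b) = -15 + 5*(b*b + b) = -15 + 5*(b**2 + b) = -15 + 5*(b + b**2) = -15 + (5*b + 5*b**2) = -15 + 5*b + 5*b**2)
v(t) = 1/(t*(1 + t))
O(m(-8)) - v(I(15, 7)) = 128 - 1/(3*(1 + 3)) = 128 - 1/(3*4) = 128 - 1*1/12 = 128 - 1/12 = 1535/12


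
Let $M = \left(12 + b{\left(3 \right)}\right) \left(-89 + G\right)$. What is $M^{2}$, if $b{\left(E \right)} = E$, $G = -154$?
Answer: $13286025$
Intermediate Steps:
$M = -3645$ ($M = \left(12 + 3\right) \left(-89 - 154\right) = 15 \left(-243\right) = -3645$)
$M^{2} = \left(-3645\right)^{2} = 13286025$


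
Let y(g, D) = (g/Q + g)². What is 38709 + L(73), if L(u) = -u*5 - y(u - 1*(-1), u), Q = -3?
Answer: 323192/9 ≈ 35910.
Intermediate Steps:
y(g, D) = 4*g²/9 (y(g, D) = (g/(-3) + g)² = (g*(-⅓) + g)² = (-g/3 + g)² = (2*g/3)² = 4*g²/9)
L(u) = -5*u - 4*(1 + u)²/9 (L(u) = -u*5 - 4*(u - 1*(-1))²/9 = -5*u - 4*(u + 1)²/9 = -5*u - 4*(1 + u)²/9)
38709 + L(73) = 38709 + (-5*73 - 4*(1 + 73)²/9) = 38709 + (-365 - 4/9*74²) = 38709 + (-365 - 4/9*5476) = 38709 + (-365 - 21904/9) = 38709 - 25189/9 = 323192/9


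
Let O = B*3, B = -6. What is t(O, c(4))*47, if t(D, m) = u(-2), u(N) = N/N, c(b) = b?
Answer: 47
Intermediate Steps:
O = -18 (O = -6*3 = -18)
u(N) = 1
t(D, m) = 1
t(O, c(4))*47 = 1*47 = 47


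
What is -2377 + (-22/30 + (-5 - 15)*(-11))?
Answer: -32366/15 ≈ -2157.7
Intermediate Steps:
-2377 + (-22/30 + (-5 - 15)*(-11)) = -2377 + (-22*1/30 - 20*(-11)) = -2377 + (-11/15 + 220) = -2377 + 3289/15 = -32366/15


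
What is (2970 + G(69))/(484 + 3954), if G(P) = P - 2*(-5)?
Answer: 3049/4438 ≈ 0.68702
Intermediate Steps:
G(P) = 10 + P (G(P) = P + 10 = 10 + P)
(2970 + G(69))/(484 + 3954) = (2970 + (10 + 69))/(484 + 3954) = (2970 + 79)/4438 = 3049*(1/4438) = 3049/4438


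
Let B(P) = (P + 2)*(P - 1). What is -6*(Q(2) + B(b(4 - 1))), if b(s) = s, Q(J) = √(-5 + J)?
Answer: -60 - 6*I*√3 ≈ -60.0 - 10.392*I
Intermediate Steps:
B(P) = (-1 + P)*(2 + P) (B(P) = (2 + P)*(-1 + P) = (-1 + P)*(2 + P))
-6*(Q(2) + B(b(4 - 1))) = -6*(√(-5 + 2) + (-2 + (4 - 1) + (4 - 1)²)) = -6*(√(-3) + (-2 + 3 + 3²)) = -6*(I*√3 + (-2 + 3 + 9)) = -6*(I*√3 + 10) = -6*(10 + I*√3) = -60 - 6*I*√3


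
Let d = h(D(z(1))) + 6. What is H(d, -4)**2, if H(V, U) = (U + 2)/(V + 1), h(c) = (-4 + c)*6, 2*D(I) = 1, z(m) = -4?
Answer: 1/49 ≈ 0.020408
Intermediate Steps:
D(I) = 1/2 (D(I) = (1/2)*1 = 1/2)
h(c) = -24 + 6*c
d = -15 (d = (-24 + 6*(1/2)) + 6 = (-24 + 3) + 6 = -21 + 6 = -15)
H(V, U) = (2 + U)/(1 + V)
H(d, -4)**2 = ((2 - 4)/(1 - 15))**2 = (-2/(-14))**2 = (-1/14*(-2))**2 = (1/7)**2 = 1/49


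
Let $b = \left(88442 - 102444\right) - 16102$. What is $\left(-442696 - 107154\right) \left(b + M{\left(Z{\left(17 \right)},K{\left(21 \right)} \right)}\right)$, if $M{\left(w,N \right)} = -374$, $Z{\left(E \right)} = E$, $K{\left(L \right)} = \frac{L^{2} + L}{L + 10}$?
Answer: $16758328300$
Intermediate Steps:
$K{\left(L \right)} = \frac{L + L^{2}}{10 + L}$
$b = -30104$ ($b = -14002 - 16102 = -30104$)
$\left(-442696 - 107154\right) \left(b + M{\left(Z{\left(17 \right)},K{\left(21 \right)} \right)}\right) = \left(-442696 - 107154\right) \left(-30104 - 374\right) = \left(-549850\right) \left(-30478\right) = 16758328300$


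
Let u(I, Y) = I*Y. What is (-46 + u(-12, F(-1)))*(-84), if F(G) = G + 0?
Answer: 2856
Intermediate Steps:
F(G) = G
(-46 + u(-12, F(-1)))*(-84) = (-46 - 12*(-1))*(-84) = (-46 + 12)*(-84) = -34*(-84) = 2856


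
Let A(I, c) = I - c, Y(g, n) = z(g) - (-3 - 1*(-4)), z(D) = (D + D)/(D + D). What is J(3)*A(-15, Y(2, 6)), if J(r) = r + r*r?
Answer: -180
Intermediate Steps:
z(D) = 1 (z(D) = (2*D)/((2*D)) = (2*D)*(1/(2*D)) = 1)
Y(g, n) = 0 (Y(g, n) = 1 - (-3 - 1*(-4)) = 1 - (-3 + 4) = 1 - 1*1 = 1 - 1 = 0)
J(r) = r + r²
J(3)*A(-15, Y(2, 6)) = (3*(1 + 3))*(-15 - 1*0) = (3*4)*(-15 + 0) = 12*(-15) = -180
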